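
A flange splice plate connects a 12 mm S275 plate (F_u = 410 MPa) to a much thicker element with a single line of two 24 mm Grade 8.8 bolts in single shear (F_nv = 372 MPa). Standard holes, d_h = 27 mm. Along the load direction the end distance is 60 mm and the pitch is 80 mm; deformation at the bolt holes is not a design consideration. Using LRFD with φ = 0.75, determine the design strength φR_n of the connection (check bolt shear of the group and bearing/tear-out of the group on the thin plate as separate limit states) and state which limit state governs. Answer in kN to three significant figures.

Bolt shear: A_b = π·24²/4 = 452.4 mm²; R_n = 372 × 452.4 × 2 × 1 / 1000 = 336.6 kN → 0.75 × 336.6 = 252 kN.
Bearing (1.5 l_c t F_u ≤ 3.0 d t F_u): upper limit = 3.0·24·12·410 / 1000 = 354.2 kN.
  Edge l_c = 60 − 27/2 = 46.5 → r_n = 343.2 kN; interior l_c = 80 − 27 = 53 → r_n = 354.2 kN.
  R_n,bearing = 1·343.2 + 1·354.2 = 697.4 kN → 0.75 × 697.4 = 523 kN.
Bolt shear governs: 252 kN.

252 kN (bolt shear governs)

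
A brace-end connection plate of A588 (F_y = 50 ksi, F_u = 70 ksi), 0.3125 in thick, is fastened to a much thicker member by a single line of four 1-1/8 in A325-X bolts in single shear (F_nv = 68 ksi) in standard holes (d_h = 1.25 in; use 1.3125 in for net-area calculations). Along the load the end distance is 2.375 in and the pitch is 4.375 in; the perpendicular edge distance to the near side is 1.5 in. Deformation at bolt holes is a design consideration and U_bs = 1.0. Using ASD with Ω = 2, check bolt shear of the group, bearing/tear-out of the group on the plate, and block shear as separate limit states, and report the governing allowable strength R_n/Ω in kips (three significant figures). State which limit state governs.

80.8 kips (block shear governs)

Bolt shear: A_b = π·1.125²/4 = 0.994 in²; R_n = 68 × 0.994 × 4 × 1 = 270.4 kips → 270.4 / 2 = 135 kips.
Bearing: edge l_c = 1.75, r_n = 45.94 kips; interior l_c = 3.125, r_n = 59.06 kips; R_n = 45.94 + 3·59.06 = 223.1 kips → 112 kips.
Block shear: A_gv = 4.844, A_nv = 3.408, A_nt = 0.2637 in²; R_n = min(0.6F_uA_nv, 0.6F_yA_gv) + U_bs·F_u·A_nt = 161.6 kips → 80.8 kips.
Block shear governs: 80.8 kips.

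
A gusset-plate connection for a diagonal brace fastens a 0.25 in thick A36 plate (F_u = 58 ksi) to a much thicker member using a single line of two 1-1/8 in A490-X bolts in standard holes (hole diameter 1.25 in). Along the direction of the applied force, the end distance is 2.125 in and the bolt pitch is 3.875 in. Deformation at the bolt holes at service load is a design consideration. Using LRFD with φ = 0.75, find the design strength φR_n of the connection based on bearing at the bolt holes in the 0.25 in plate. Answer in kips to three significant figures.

48.9 kips

Per bolt r_n = 1.2 l_c t F_u ≤ 2.4 d t F_u; upper limit = 2.4 × 1.125 × 0.25 × 58 = 39.15 kips.
Edge bolt: l_c = 2.125 − 1.25/2 = 1.5 in → 1.2 × 1.5 × 0.25 × 58 = 26.1 → r_n = 26.1 kips.
Interior bolts: l_c = 3.875 − 1.25 = 2.625 in → 1.2 × 2.625 × 0.25 × 58 = 45.67 → r_n = 39.15 kips.
R_n = 1 × 26.1 + 1 × 39.15 = 65.25 kips.
Design strength φR_n = 0.75 × 65.25 = 48.9 kips.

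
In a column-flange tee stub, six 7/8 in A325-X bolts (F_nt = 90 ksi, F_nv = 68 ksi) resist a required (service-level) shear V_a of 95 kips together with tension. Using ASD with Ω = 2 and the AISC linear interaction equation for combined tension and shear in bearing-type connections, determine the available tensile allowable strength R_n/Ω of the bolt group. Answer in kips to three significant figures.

85.3 kips

A_b = π·0.875²/4 = 0.6013 in²; f_rv = 95 / (6 × 0.6013) = 26.33 ksi.
F'_nt = 1.3 F_nt − (Ω F_nt / F_nv) f_rv = 1.3·90 − (2·90/68)·26.33 = 47.3 ksi, capped at F_nt → F'_nt = 47.3 ksi.
R_n = F'_nt · A_b · n = 47.3 × 0.6013 × 6 = 170.7 kips.
Allowable strength R_n/Ω = 170.7 / 2 = 85.3 kips.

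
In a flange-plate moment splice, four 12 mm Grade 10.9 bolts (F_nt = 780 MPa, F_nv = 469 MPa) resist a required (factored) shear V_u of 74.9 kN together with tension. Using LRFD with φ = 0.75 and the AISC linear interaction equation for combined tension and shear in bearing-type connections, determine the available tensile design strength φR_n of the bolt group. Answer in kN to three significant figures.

A_b = π·12²/4 = 113.1 mm²; f_rv = 74.9 × 1000 / (4 × 113.1) = 165.6 MPa.
F'_nt = 1.3 F_nt − (F_nt / φF_nv) f_rv = 1.3·780 − (780/(0.75·469))·165.6 = 646.9 MPa, capped at F_nt → F'_nt = 646.9 MPa.
R_n = F'_nt · A_b · n = 646.9 × 113.1 × 4 / 1000 = 292.6 kN.
Design strength φR_n = 0.75 × 292.6 = 219 kN.

219 kN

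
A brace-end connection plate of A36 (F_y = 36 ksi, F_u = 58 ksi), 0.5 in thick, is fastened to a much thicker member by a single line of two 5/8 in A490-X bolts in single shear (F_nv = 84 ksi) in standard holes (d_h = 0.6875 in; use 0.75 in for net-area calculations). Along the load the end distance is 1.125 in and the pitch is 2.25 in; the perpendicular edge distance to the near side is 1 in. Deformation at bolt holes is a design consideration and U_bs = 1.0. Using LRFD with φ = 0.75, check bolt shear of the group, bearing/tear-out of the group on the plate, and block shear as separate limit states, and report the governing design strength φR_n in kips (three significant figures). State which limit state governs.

Bolt shear: A_b = π·0.625²/4 = 0.3068 in²; R_n = 84 × 0.3068 × 2 × 1 = 51.54 kips → 0.75 × 51.54 = 38.7 kips.
Bearing: edge l_c = 0.7812, r_n = 27.19 kips; interior l_c = 1.562, r_n = 43.5 kips; R_n = 27.19 + 1·43.5 = 70.69 kips → 53 kips.
Block shear: A_gv = 1.688, A_nv = 1.125, A_nt = 0.3125 in²; R_n = min(0.6F_uA_nv, 0.6F_yA_gv) + U_bs·F_u·A_nt = 54.57 kips → 40.9 kips.
Bolt shear governs: 38.7 kips.

38.7 kips (bolt shear governs)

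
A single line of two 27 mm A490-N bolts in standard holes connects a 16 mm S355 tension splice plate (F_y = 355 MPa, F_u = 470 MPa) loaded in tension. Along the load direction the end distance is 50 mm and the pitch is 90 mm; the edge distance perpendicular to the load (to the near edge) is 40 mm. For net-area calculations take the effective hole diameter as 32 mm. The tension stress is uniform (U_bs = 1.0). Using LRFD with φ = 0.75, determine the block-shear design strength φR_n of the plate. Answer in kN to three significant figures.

Shear plane L_v = 50 + 1·90 = 140 mm; A_gv = 140 × 16 = 2240 mm².
A_nv = (140 − 1.5·32) × 16 = 1472 mm².
A_nt = (40 − 0.5·32) × 16 = 384 mm².
0.6 F_u A_nv = 415.1 kN; 0.6 F_y A_gv = 477.1 kN → shear rupture governs the shear term.
R_n = 415.1 + 1.0 × 470 × 384 / 1000 = 595.6 kN.
Design strength φR_n = 0.75 × 595.6 = 447 kN.

447 kN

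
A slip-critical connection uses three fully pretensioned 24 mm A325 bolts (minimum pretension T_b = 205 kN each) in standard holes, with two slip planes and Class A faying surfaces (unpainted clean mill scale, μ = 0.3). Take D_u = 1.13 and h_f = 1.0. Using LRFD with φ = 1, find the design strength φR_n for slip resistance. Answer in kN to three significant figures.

417 kN

R_n = μ · D_u · h_f · T_b · n_s · n_b = 0.3 × 1.13 × 1.0 × 205 × 2 × 3 = 417 kN.
Design strength φR_n = 1 × 417 = 417 kN.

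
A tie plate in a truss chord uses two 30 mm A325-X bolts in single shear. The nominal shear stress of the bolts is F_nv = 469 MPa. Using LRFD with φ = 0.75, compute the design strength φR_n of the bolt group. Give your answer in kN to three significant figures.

497 kN

A_b = π × 30² / 4 = 706.9 mm².
R_n = F_nv · A_b · n · n_s = 469 × 706.9 × 2 × 1 / 1000 = 663 kN.
Design strength φR_n = 0.75 × 663 = 497 kN.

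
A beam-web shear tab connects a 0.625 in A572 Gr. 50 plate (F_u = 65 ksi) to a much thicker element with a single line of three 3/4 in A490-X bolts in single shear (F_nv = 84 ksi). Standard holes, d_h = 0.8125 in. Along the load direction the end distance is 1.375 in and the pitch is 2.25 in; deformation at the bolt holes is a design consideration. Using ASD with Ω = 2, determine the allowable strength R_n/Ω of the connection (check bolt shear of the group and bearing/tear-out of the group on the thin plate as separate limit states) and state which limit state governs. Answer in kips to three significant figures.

Bolt shear: A_b = π·0.75²/4 = 0.4418 in²; R_n = 84 × 0.4418 × 3 × 1 = 111.3 kips → 111.3 / 2 = 55.7 kips.
Bearing (1.2 l_c t F_u ≤ 2.4 d t F_u): upper limit = 2.4·0.75·0.625·65 = 73.12 kips.
  Edge l_c = 1.375 − 0.8125/2 = 0.9688 → r_n = 47.23 kips; interior l_c = 2.25 − 0.8125 = 1.438 → r_n = 70.08 kips.
  R_n,bearing = 1·47.23 + 2·70.08 = 187.4 kips → 187.4 / 2 = 93.7 kips.
Bolt shear governs: 55.7 kips.

55.7 kips (bolt shear governs)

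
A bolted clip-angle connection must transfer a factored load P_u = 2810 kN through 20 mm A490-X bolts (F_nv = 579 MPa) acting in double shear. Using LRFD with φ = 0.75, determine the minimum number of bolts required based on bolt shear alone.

11 bolts

A_b = π·20²/4 = 314.2 mm².
Per-bolt design strength φR_n = 0.75 × 579 × 314.2 × 2 / 1000 = 272.8 kN.
n ≥ 2810 / 272.8 = 10.3 → use 11 bolts.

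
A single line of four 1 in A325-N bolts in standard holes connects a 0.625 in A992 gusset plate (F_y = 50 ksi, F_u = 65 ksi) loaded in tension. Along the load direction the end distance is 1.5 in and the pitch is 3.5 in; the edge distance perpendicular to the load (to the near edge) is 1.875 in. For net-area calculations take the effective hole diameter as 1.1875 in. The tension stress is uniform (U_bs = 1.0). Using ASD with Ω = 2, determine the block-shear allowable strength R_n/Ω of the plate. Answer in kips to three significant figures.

122 kips

Shear plane L_v = 1.5 + 3·3.5 = 12 in; A_gv = 12 × 0.625 = 7.5 in².
A_nv = (12 − 3.5·1.1875) × 0.625 = 4.902 in².
A_nt = (1.875 − 0.5·1.1875) × 0.625 = 0.8008 in².
0.6 F_u A_nv = 191.2 kips; 0.6 F_y A_gv = 225 kips → shear rupture governs the shear term.
R_n = 191.2 + 1.0 × 65 × 0.8008 = 243.2 kips.
Allowable strength R_n/Ω = 243.2 / 2 = 122 kips.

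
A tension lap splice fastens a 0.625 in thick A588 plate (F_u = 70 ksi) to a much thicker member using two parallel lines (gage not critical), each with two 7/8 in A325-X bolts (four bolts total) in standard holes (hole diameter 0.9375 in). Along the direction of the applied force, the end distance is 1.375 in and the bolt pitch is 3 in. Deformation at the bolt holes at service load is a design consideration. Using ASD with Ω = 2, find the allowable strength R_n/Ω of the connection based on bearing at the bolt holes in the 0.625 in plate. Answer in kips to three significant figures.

Per bolt r_n = 1.2 l_c t F_u ≤ 2.4 d t F_u; upper limit = 2.4 × 0.875 × 0.625 × 70 = 91.88 kips.
Edge bolt: l_c = 1.375 − 0.9375/2 = 0.9062 in → 1.2 × 0.9062 × 0.625 × 70 = 47.58 → r_n = 47.58 kips.
Interior bolts: l_c = 3 − 0.9375 = 2.062 in → 1.2 × 2.062 × 0.625 × 70 = 108.3 → r_n = 91.88 kips.
R_n = 2 × 47.58 + 2 × 91.88 = 278.9 kips.
Allowable strength R_n/Ω = 278.9 / 2 = 139 kips.

139 kips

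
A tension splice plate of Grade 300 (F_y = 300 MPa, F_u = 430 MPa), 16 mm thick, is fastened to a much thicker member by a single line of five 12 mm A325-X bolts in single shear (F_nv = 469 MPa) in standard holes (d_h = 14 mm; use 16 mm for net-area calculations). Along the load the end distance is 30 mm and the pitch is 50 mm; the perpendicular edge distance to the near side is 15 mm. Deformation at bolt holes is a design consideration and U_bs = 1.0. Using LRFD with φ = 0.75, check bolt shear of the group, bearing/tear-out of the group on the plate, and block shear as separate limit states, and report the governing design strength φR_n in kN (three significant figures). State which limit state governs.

199 kN (bolt shear governs)

Bolt shear: A_b = π·12²/4 = 113.1 mm²; R_n = 469 × 113.1 × 5 × 1 / 1000 = 265.2 kN → 0.75 × 265.2 = 199 kN.
Bearing: edge l_c = 23, r_n = 189.9 kN; interior l_c = 36, r_n = 198.1 kN; R_n = 189.9 + 4·198.1 = 982.5 kN → 737 kN.
Block shear: A_gv = 3680, A_nv = 2528, A_nt = 112 mm²; R_n = min(0.6F_uA_nv, 0.6F_yA_gv) + U_bs·F_u·A_nt = 700.4 kN → 525 kN.
Bolt shear governs: 199 kN.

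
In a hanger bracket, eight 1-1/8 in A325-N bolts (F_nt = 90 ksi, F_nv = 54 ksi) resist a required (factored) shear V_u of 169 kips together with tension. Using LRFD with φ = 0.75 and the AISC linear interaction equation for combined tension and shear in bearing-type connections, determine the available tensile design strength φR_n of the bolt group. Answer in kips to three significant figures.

A_b = π·1.125²/4 = 0.994 in²; f_rv = 169 / (8 × 0.994) = 21.25 ksi.
F'_nt = 1.3 F_nt − (F_nt / φF_nv) f_rv = 1.3·90 − (90/(0.75·54))·21.25 = 69.77 ksi, capped at F_nt → F'_nt = 69.77 ksi.
R_n = F'_nt · A_b · n = 69.77 × 0.994 × 8 = 554.8 kips.
Design strength φR_n = 0.75 × 554.8 = 416 kips.

416 kips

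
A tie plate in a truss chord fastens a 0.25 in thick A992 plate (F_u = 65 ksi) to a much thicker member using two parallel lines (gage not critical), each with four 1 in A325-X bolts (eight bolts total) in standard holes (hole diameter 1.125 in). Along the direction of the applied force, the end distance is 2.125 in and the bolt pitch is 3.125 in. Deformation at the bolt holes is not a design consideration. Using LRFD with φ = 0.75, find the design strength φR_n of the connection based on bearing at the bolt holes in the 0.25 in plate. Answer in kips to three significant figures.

Per bolt r_n = 1.5 l_c t F_u ≤ 3.0 d t F_u; upper limit = 3.0 × 1 × 0.25 × 65 = 48.75 kips.
Edge bolt: l_c = 2.125 − 1.125/2 = 1.562 in → 1.5 × 1.562 × 0.25 × 65 = 38.09 → r_n = 38.09 kips.
Interior bolts: l_c = 3.125 − 1.125 = 2 in → 1.5 × 2 × 0.25 × 65 = 48.75 → r_n = 48.75 kips.
R_n = 2 × 38.09 + 6 × 48.75 = 368.7 kips.
Design strength φR_n = 0.75 × 368.7 = 277 kips.

277 kips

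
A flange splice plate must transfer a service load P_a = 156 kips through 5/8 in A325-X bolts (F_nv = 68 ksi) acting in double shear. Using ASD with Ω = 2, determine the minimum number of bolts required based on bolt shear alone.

A_b = π·0.625²/4 = 0.3068 in².
Per-bolt allowable strength R_n/Ω = 68 × 0.3068 × 2 / 2 = 20.86 kips.
n ≥ 156 / 20.86 = 7.478 → use 8 bolts.

8 bolts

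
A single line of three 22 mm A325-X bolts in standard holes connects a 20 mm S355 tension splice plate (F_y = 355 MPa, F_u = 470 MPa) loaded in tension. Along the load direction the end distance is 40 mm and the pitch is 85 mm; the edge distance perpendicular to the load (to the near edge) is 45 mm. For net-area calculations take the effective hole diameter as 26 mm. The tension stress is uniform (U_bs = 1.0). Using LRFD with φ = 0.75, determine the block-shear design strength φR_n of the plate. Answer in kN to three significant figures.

Shear plane L_v = 40 + 2·85 = 210 mm; A_gv = 210 × 20 = 4200 mm².
A_nv = (210 − 2.5·26) × 20 = 2900 mm².
A_nt = (45 − 0.5·26) × 20 = 640 mm².
0.6 F_u A_nv = 817.8 kN; 0.6 F_y A_gv = 894.6 kN → shear rupture governs the shear term.
R_n = 817.8 + 1.0 × 470 × 640 / 1000 = 1119 kN.
Design strength φR_n = 0.75 × 1119 = 839 kN.

839 kN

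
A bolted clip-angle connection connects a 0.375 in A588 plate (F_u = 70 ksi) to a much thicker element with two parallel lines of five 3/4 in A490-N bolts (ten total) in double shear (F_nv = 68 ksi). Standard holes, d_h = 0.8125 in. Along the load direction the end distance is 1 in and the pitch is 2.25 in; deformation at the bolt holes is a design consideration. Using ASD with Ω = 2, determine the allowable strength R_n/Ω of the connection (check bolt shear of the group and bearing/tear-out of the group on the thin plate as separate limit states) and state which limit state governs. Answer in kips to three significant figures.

200 kips (bearing governs)

Bolt shear: A_b = π·0.75²/4 = 0.4418 in²; R_n = 68 × 0.4418 × 10 × 2 = 600.8 kips → 600.8 / 2 = 300 kips.
Bearing (1.2 l_c t F_u ≤ 2.4 d t F_u): upper limit = 2.4·0.75·0.375·70 = 47.25 kips.
  Edge l_c = 1 − 0.8125/2 = 0.5938 → r_n = 18.7 kips; interior l_c = 2.25 − 0.8125 = 1.438 → r_n = 45.28 kips.
  R_n,bearing = 2·18.7 + 8·45.28 = 399.7 kips → 399.7 / 2 = 200 kips.
Bearing governs: 200 kips.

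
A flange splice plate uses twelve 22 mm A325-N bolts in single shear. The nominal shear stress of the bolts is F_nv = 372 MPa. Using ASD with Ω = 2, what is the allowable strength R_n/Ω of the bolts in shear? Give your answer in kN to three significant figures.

A_b = π × 22² / 4 = 380.1 mm².
R_n = F_nv · A_b · n · n_s = 372 × 380.1 × 12 × 1 / 1000 = 1697 kN.
Allowable strength R_n/Ω = 1697 / 2 = 848 kN.

848 kN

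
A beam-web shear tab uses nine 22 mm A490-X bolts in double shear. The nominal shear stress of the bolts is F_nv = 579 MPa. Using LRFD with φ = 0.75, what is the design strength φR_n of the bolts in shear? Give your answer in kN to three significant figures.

2970 kN

A_b = π × 22² / 4 = 380.1 mm².
R_n = F_nv · A_b · n · n_s = 579 × 380.1 × 9 × 2 / 1000 = 3962 kN.
Design strength φR_n = 0.75 × 3962 = 2970 kN.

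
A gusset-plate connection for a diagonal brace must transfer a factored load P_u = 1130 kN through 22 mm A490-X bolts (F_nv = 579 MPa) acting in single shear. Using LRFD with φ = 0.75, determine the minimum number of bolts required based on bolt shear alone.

7 bolts

A_b = π·22²/4 = 380.1 mm².
Per-bolt design strength φR_n = 0.75 × 579 × 380.1 × 1 / 1000 = 165.1 kN.
n ≥ 1130 / 165.1 = 6.845 → use 7 bolts.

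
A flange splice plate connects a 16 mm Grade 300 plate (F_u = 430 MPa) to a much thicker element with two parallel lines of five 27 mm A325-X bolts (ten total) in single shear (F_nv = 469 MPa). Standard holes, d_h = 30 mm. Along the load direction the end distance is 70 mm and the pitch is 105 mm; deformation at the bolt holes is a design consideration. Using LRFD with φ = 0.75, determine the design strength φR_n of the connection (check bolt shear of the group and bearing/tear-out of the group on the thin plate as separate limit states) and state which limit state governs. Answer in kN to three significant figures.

2010 kN (bolt shear governs)

Bolt shear: A_b = π·27²/4 = 572.6 mm²; R_n = 469 × 572.6 × 10 × 1 / 1000 = 2685 kN → 0.75 × 2685 = 2010 kN.
Bearing (1.2 l_c t F_u ≤ 2.4 d t F_u): upper limit = 2.4·27·16·430 / 1000 = 445.8 kN.
  Edge l_c = 70 − 30/2 = 55 → r_n = 445.8 kN; interior l_c = 105 − 30 = 75 → r_n = 445.8 kN.
  R_n,bearing = 2·445.8 + 8·445.8 = 4458 kN → 0.75 × 4458 = 3340 kN.
Bolt shear governs: 2010 kN.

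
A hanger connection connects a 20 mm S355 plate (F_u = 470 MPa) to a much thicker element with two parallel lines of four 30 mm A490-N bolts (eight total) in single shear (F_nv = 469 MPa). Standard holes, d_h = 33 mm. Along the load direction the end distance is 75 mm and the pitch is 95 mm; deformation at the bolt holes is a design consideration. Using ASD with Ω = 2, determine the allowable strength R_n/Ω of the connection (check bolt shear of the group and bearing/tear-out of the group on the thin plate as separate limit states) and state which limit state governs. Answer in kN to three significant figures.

Bolt shear: A_b = π·30²/4 = 706.9 mm²; R_n = 469 × 706.9 × 8 × 1 / 1000 = 2652 kN → 2652 / 2 = 1330 kN.
Bearing (1.2 l_c t F_u ≤ 2.4 d t F_u): upper limit = 2.4·30·20·470 / 1000 = 676.8 kN.
  Edge l_c = 75 − 33/2 = 58.5 → r_n = 659.9 kN; interior l_c = 95 − 33 = 62 → r_n = 676.8 kN.
  R_n,bearing = 2·659.9 + 6·676.8 = 5381 kN → 5381 / 2 = 2690 kN.
Bolt shear governs: 1330 kN.

1330 kN (bolt shear governs)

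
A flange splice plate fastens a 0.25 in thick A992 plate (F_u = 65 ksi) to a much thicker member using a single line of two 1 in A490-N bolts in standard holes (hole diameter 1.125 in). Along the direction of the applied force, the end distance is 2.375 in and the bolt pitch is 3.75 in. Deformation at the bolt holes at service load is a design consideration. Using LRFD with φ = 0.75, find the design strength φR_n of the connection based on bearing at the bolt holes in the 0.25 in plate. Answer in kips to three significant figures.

55.8 kips

Per bolt r_n = 1.2 l_c t F_u ≤ 2.4 d t F_u; upper limit = 2.4 × 1 × 0.25 × 65 = 39 kips.
Edge bolt: l_c = 2.375 − 1.125/2 = 1.812 in → 1.2 × 1.812 × 0.25 × 65 = 35.34 → r_n = 35.34 kips.
Interior bolts: l_c = 3.75 − 1.125 = 2.625 in → 1.2 × 2.625 × 0.25 × 65 = 51.19 → r_n = 39 kips.
R_n = 1 × 35.34 + 1 × 39 = 74.34 kips.
Design strength φR_n = 0.75 × 74.34 = 55.8 kips.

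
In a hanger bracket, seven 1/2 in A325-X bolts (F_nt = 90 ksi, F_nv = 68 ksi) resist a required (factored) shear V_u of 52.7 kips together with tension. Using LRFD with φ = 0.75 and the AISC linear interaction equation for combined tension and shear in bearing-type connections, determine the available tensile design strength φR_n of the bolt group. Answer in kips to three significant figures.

50.9 kips

A_b = π·0.5²/4 = 0.1963 in²; f_rv = 52.7 / (7 × 0.1963) = 38.34 ksi.
F'_nt = 1.3 F_nt − (F_nt / φF_nv) f_rv = 1.3·90 − (90/(0.75·68))·38.34 = 49.34 ksi, capped at F_nt → F'_nt = 49.34 ksi.
R_n = F'_nt · A_b · n = 49.34 × 0.1963 × 7 = 67.81 kips.
Design strength φR_n = 0.75 × 67.81 = 50.9 kips.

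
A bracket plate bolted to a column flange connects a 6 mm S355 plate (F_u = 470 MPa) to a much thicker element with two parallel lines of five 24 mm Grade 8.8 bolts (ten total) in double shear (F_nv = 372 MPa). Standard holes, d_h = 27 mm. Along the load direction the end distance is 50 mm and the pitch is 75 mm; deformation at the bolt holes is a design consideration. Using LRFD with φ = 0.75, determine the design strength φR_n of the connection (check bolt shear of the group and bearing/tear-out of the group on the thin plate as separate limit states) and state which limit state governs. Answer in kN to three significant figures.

Bolt shear: A_b = π·24²/4 = 452.4 mm²; R_n = 372 × 452.4 × 10 × 2 / 1000 = 3366 kN → 0.75 × 3366 = 2520 kN.
Bearing (1.2 l_c t F_u ≤ 2.4 d t F_u): upper limit = 2.4·24·6·470 / 1000 = 162.4 kN.
  Edge l_c = 50 − 27/2 = 36.5 → r_n = 123.5 kN; interior l_c = 75 − 27 = 48 → r_n = 162.4 kN.
  R_n,bearing = 2·123.5 + 8·162.4 = 1546 kN → 0.75 × 1546 = 1160 kN.
Bearing governs: 1160 kN.

1160 kN (bearing governs)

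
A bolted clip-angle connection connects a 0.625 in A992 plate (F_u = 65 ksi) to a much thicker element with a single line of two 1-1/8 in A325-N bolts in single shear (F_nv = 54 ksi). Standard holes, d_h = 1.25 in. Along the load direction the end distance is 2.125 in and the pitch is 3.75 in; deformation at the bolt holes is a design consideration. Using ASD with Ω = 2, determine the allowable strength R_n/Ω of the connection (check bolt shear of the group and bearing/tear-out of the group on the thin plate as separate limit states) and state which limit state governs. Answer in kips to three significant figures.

53.7 kips (bolt shear governs)

Bolt shear: A_b = π·1.125²/4 = 0.994 in²; R_n = 54 × 0.994 × 2 × 1 = 107.4 kips → 107.4 / 2 = 53.7 kips.
Bearing (1.2 l_c t F_u ≤ 2.4 d t F_u): upper limit = 2.4·1.125·0.625·65 = 109.7 kips.
  Edge l_c = 2.125 − 1.25/2 = 1.5 → r_n = 73.12 kips; interior l_c = 3.75 − 1.25 = 2.5 → r_n = 109.7 kips.
  R_n,bearing = 1·73.12 + 1·109.7 = 182.8 kips → 182.8 / 2 = 91.4 kips.
Bolt shear governs: 53.7 kips.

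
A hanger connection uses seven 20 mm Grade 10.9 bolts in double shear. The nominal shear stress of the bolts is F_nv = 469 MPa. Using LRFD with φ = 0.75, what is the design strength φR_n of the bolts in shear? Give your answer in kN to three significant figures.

1550 kN

A_b = π × 20² / 4 = 314.2 mm².
R_n = F_nv · A_b · n · n_s = 469 × 314.2 × 7 × 2 / 1000 = 2063 kN.
Design strength φR_n = 0.75 × 2063 = 1550 kN.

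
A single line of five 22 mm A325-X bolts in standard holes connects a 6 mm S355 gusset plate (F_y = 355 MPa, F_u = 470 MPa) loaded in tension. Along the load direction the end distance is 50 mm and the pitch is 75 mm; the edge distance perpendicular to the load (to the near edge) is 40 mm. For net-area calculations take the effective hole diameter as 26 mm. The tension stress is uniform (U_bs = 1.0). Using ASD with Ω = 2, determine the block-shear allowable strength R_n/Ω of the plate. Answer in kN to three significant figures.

235 kN

Shear plane L_v = 50 + 4·75 = 350 mm; A_gv = 350 × 6 = 2100 mm².
A_nv = (350 − 4.5·26) × 6 = 1398 mm².
A_nt = (40 − 0.5·26) × 6 = 162 mm².
0.6 F_u A_nv = 394.2 kN; 0.6 F_y A_gv = 447.3 kN → shear rupture governs the shear term.
R_n = 394.2 + 1.0 × 470 × 162 / 1000 = 470.4 kN.
Allowable strength R_n/Ω = 470.4 / 2 = 235 kN.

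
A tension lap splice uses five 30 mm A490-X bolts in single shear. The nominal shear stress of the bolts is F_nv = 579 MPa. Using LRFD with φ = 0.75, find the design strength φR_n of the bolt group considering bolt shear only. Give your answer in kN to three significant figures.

1530 kN

A_b = π × 30² / 4 = 706.9 mm².
R_n = F_nv · A_b · n · n_s = 579 × 706.9 × 5 × 1 / 1000 = 2046 kN.
Design strength φR_n = 0.75 × 2046 = 1530 kN.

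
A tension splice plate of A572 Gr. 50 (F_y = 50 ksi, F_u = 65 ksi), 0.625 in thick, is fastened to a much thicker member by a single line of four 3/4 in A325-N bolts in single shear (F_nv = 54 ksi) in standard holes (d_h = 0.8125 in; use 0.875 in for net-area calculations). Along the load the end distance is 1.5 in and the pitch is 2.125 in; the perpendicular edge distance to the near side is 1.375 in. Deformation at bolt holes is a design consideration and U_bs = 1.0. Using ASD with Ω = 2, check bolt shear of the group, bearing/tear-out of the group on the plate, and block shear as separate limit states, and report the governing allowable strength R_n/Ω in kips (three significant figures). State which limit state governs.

Bolt shear: A_b = π·0.75²/4 = 0.4418 in²; R_n = 54 × 0.4418 × 4 × 1 = 95.43 kips → 95.43 / 2 = 47.7 kips.
Bearing: edge l_c = 1.094, r_n = 53.32 kips; interior l_c = 1.312, r_n = 63.98 kips; R_n = 53.32 + 3·63.98 = 245.3 kips → 123 kips.
Block shear: A_gv = 4.922, A_nv = 3.008, A_nt = 0.5859 in²; R_n = min(0.6F_uA_nv, 0.6F_yA_gv) + U_bs·F_u·A_nt = 155.4 kips → 77.7 kips.
Bolt shear governs: 47.7 kips.

47.7 kips (bolt shear governs)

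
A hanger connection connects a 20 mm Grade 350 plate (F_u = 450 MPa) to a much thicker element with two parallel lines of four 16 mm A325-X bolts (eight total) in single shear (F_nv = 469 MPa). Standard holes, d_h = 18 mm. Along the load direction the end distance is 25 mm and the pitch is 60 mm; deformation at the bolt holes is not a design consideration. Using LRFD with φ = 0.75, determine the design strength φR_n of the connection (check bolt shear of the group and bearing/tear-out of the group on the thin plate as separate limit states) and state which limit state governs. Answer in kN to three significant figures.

Bolt shear: A_b = π·16²/4 = 201.1 mm²; R_n = 469 × 201.1 × 8 × 1 / 1000 = 754.4 kN → 0.75 × 754.4 = 566 kN.
Bearing (1.5 l_c t F_u ≤ 3.0 d t F_u): upper limit = 3.0·16·20·450 / 1000 = 432 kN.
  Edge l_c = 25 − 18/2 = 16 → r_n = 216 kN; interior l_c = 60 − 18 = 42 → r_n = 432 kN.
  R_n,bearing = 2·216 + 6·432 = 3024 kN → 0.75 × 3024 = 2270 kN.
Bolt shear governs: 566 kN.

566 kN (bolt shear governs)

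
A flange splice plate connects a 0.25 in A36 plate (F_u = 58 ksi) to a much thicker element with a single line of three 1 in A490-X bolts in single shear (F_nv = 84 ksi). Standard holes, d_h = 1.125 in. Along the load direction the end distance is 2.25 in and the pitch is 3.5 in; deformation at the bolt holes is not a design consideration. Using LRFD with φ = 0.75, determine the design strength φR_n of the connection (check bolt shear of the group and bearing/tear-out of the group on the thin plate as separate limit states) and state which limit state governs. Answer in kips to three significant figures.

Bolt shear: A_b = π·1²/4 = 0.7854 in²; R_n = 84 × 0.7854 × 3 × 1 = 197.9 kips → 0.75 × 197.9 = 148 kips.
Bearing (1.5 l_c t F_u ≤ 3.0 d t F_u): upper limit = 3.0·1·0.25·58 = 43.5 kips.
  Edge l_c = 2.25 − 1.125/2 = 1.688 → r_n = 36.7 kips; interior l_c = 3.5 − 1.125 = 2.375 → r_n = 43.5 kips.
  R_n,bearing = 1·36.7 + 2·43.5 = 123.7 kips → 0.75 × 123.7 = 92.8 kips.
Bearing governs: 92.8 kips.

92.8 kips (bearing governs)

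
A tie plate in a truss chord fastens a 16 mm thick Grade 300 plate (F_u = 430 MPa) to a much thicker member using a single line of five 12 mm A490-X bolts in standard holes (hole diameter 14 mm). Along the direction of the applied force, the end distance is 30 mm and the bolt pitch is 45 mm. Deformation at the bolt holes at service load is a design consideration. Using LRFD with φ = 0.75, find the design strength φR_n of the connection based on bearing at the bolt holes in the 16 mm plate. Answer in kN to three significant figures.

737 kN

Per bolt r_n = 1.2 l_c t F_u ≤ 2.4 d t F_u; upper limit = 2.4 × 12 × 16 × 430 / 1000 = 198.1 kN.
Edge bolt: l_c = 30 − 14/2 = 23 mm → 1.2 × 23 × 16 × 430 / 1000 = 189.9 → r_n = 189.9 kN.
Interior bolts: l_c = 45 − 14 = 31 mm → 1.2 × 31 × 16 × 430 / 1000 = 255.9 → r_n = 198.1 kN.
R_n = 1 × 189.9 + 4 × 198.1 = 982.5 kN.
Design strength φR_n = 0.75 × 982.5 = 737 kN.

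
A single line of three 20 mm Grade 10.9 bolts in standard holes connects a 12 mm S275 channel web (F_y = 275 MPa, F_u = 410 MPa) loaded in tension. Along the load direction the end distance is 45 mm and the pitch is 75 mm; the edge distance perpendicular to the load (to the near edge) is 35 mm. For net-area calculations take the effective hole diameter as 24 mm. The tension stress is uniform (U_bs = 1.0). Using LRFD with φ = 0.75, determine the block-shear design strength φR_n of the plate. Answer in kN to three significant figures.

Shear plane L_v = 45 + 2·75 = 195 mm; A_gv = 195 × 12 = 2340 mm².
A_nv = (195 − 2.5·24) × 12 = 1620 mm².
A_nt = (35 − 0.5·24) × 12 = 276 mm².
0.6 F_u A_nv = 398.5 kN; 0.6 F_y A_gv = 386.1 kN → shear yielding governs the shear term.
R_n = 386.1 + 1.0 × 410 × 276 / 1000 = 499.3 kN.
Design strength φR_n = 0.75 × 499.3 = 374 kN.

374 kN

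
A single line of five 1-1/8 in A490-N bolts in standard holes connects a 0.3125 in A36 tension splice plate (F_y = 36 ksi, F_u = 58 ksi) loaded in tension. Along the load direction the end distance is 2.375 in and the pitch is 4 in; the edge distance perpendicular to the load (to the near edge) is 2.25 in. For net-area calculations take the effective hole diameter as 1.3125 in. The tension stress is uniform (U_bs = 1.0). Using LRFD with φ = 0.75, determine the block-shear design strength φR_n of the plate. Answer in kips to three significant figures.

Shear plane L_v = 2.375 + 4·4 = 18.38 in; A_gv = 18.38 × 0.3125 = 5.742 in².
A_nv = (18.38 − 4.5·1.3125) × 0.3125 = 3.896 in².
A_nt = (2.25 − 0.5·1.3125) × 0.3125 = 0.498 in².
0.6 F_u A_nv = 135.6 kips; 0.6 F_y A_gv = 124 kips → shear yielding governs the shear term.
R_n = 124 + 1.0 × 58 × 0.498 = 152.9 kips.
Design strength φR_n = 0.75 × 152.9 = 115 kips.

115 kips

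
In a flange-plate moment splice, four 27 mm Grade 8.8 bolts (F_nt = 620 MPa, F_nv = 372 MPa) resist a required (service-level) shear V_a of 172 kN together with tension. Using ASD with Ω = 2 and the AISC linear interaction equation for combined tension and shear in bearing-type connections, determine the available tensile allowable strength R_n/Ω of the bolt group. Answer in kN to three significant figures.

A_b = π·27²/4 = 572.6 mm²; f_rv = 172 × 1000 / (4 × 572.6) = 75.1 MPa.
F'_nt = 1.3 F_nt − (Ω F_nt / F_nv) f_rv = 1.3·620 − (2·620/372)·75.1 = 555.7 MPa, capped at F_nt → F'_nt = 555.7 MPa.
R_n = F'_nt · A_b · n = 555.7 × 572.6 × 4 / 1000 = 1273 kN.
Allowable strength R_n/Ω = 1273 / 2 = 636 kN.

636 kN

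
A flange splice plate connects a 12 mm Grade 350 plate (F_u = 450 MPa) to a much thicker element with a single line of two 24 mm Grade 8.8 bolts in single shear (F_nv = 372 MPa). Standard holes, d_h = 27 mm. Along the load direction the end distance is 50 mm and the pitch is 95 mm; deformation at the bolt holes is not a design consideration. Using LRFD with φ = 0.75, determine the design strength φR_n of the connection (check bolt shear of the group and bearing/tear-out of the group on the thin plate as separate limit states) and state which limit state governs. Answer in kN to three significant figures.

Bolt shear: A_b = π·24²/4 = 452.4 mm²; R_n = 372 × 452.4 × 2 × 1 / 1000 = 336.6 kN → 0.75 × 336.6 = 252 kN.
Bearing (1.5 l_c t F_u ≤ 3.0 d t F_u): upper limit = 3.0·24·12·450 / 1000 = 388.8 kN.
  Edge l_c = 50 − 27/2 = 36.5 → r_n = 295.7 kN; interior l_c = 95 − 27 = 68 → r_n = 388.8 kN.
  R_n,bearing = 1·295.7 + 1·388.8 = 684.5 kN → 0.75 × 684.5 = 513 kN.
Bolt shear governs: 252 kN.

252 kN (bolt shear governs)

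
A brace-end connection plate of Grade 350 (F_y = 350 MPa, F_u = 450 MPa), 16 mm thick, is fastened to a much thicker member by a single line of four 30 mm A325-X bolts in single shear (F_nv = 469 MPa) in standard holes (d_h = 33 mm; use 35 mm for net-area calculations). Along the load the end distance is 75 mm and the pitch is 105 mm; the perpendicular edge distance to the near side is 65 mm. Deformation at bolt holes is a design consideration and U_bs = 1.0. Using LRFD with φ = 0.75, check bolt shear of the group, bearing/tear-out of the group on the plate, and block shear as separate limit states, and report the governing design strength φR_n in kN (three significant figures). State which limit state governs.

995 kN (bolt shear governs)

Bolt shear: A_b = π·30²/4 = 706.9 mm²; R_n = 469 × 706.9 × 4 × 1 / 1000 = 1326 kN → 0.75 × 1326 = 995 kN.
Bearing: edge l_c = 58.5, r_n = 505.4 kN; interior l_c = 72, r_n = 518.4 kN; R_n = 505.4 + 3·518.4 = 2061 kN → 1550 kN.
Block shear: A_gv = 6240, A_nv = 4280, A_nt = 760 mm²; R_n = min(0.6F_uA_nv, 0.6F_yA_gv) + U_bs·F_u·A_nt = 1498 kN → 1120 kN.
Bolt shear governs: 995 kN.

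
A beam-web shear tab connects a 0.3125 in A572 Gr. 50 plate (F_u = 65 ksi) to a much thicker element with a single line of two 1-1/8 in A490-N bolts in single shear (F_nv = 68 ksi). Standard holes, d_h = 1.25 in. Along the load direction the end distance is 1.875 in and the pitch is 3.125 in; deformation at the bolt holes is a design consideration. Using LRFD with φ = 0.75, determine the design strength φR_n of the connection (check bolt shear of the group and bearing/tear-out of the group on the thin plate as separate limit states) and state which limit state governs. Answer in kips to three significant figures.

57.1 kips (bearing governs)

Bolt shear: A_b = π·1.125²/4 = 0.994 in²; R_n = 68 × 0.994 × 2 × 1 = 135.2 kips → 0.75 × 135.2 = 101 kips.
Bearing (1.2 l_c t F_u ≤ 2.4 d t F_u): upper limit = 2.4·1.125·0.3125·65 = 54.84 kips.
  Edge l_c = 1.875 − 1.25/2 = 1.25 → r_n = 30.47 kips; interior l_c = 3.125 − 1.25 = 1.875 → r_n = 45.7 kips.
  R_n,bearing = 1·30.47 + 1·45.7 = 76.17 kips → 0.75 × 76.17 = 57.1 kips.
Bearing governs: 57.1 kips.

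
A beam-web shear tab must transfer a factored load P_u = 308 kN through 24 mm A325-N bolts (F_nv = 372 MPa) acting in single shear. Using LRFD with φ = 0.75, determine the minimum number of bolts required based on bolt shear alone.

A_b = π·24²/4 = 452.4 mm².
Per-bolt design strength φR_n = 0.75 × 372 × 452.4 × 1 / 1000 = 126.2 kN.
n ≥ 308 / 126.2 = 2.44 → use 3 bolts.

3 bolts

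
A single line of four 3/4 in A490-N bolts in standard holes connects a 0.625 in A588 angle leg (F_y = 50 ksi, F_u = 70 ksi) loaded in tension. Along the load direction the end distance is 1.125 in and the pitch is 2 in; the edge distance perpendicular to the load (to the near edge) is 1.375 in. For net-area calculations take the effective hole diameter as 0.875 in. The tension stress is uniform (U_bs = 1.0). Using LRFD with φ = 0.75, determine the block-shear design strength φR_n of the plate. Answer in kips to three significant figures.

111 kips

Shear plane L_v = 1.125 + 3·2 = 7.125 in; A_gv = 7.125 × 0.625 = 4.453 in².
A_nv = (7.125 − 3.5·0.875) × 0.625 = 2.539 in².
A_nt = (1.375 − 0.5·0.875) × 0.625 = 0.5859 in².
0.6 F_u A_nv = 106.6 kips; 0.6 F_y A_gv = 133.6 kips → shear rupture governs the shear term.
R_n = 106.6 + 1.0 × 70 × 0.5859 = 147.7 kips.
Design strength φR_n = 0.75 × 147.7 = 111 kips.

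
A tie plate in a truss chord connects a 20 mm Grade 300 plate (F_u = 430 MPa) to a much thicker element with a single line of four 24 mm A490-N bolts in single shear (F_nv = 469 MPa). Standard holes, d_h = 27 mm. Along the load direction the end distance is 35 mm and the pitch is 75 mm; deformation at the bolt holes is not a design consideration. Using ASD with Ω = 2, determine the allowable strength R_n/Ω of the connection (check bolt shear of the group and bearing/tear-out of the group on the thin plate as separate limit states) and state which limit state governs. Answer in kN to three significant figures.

Bolt shear: A_b = π·24²/4 = 452.4 mm²; R_n = 469 × 452.4 × 4 × 1 / 1000 = 848.7 kN → 848.7 / 2 = 424 kN.
Bearing (1.5 l_c t F_u ≤ 3.0 d t F_u): upper limit = 3.0·24·20·430 / 1000 = 619.2 kN.
  Edge l_c = 35 − 27/2 = 21.5 → r_n = 277.4 kN; interior l_c = 75 − 27 = 48 → r_n = 619.2 kN.
  R_n,bearing = 1·277.4 + 3·619.2 = 2135 kN → 2135 / 2 = 1070 kN.
Bolt shear governs: 424 kN.

424 kN (bolt shear governs)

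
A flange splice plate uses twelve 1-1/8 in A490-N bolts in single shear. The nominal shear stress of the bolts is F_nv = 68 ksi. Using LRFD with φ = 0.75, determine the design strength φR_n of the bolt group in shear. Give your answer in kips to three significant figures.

A_b = π × 1.125² / 4 = 0.994 in².
R_n = F_nv · A_b · n · n_s = 68 × 0.994 × 12 × 1 = 811.1 kips.
Design strength φR_n = 0.75 × 811.1 = 608 kips.

608 kips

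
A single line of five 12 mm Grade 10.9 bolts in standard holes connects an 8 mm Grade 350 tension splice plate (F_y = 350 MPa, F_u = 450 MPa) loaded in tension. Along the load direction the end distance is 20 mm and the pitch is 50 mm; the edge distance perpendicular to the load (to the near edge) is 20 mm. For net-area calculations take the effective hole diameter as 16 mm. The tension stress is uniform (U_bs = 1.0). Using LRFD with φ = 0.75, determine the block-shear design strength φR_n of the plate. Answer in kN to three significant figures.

272 kN

Shear plane L_v = 20 + 4·50 = 220 mm; A_gv = 220 × 8 = 1760 mm².
A_nv = (220 − 4.5·16) × 8 = 1184 mm².
A_nt = (20 − 0.5·16) × 8 = 96 mm².
0.6 F_u A_nv = 319.7 kN; 0.6 F_y A_gv = 369.6 kN → shear rupture governs the shear term.
R_n = 319.7 + 1.0 × 450 × 96 / 1000 = 362.9 kN.
Design strength φR_n = 0.75 × 362.9 = 272 kN.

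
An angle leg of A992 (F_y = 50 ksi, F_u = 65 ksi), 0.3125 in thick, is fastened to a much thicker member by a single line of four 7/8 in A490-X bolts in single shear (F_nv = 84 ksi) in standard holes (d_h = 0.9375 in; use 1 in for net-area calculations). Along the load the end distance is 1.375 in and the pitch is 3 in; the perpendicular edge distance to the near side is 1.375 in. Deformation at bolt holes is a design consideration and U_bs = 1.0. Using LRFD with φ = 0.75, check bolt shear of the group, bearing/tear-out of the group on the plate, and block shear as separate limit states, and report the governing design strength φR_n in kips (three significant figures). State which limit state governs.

76.2 kips (block shear governs)

Bolt shear: A_b = π·0.875²/4 = 0.6013 in²; R_n = 84 × 0.6013 × 4 × 1 = 202 kips → 0.75 × 202 = 152 kips.
Bearing: edge l_c = 0.9062, r_n = 22.09 kips; interior l_c = 2.062, r_n = 42.66 kips; R_n = 22.09 + 3·42.66 = 150.1 kips → 113 kips.
Block shear: A_gv = 3.242, A_nv = 2.148, A_nt = 0.2734 in²; R_n = min(0.6F_uA_nv, 0.6F_yA_gv) + U_bs·F_u·A_nt = 101.6 kips → 76.2 kips.
Block shear governs: 76.2 kips.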